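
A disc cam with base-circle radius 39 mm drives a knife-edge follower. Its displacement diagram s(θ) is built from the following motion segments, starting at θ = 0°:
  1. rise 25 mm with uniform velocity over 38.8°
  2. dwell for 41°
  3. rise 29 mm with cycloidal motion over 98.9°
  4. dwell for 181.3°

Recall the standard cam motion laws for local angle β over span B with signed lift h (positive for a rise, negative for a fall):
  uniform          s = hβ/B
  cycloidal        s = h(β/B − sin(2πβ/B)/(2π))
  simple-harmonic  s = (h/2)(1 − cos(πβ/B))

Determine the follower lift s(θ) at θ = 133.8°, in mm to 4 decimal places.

seg 1 [0°–38.8°] uniform, h=25: full span → s += 25 → s = 25.0000
seg 2 [38.8°–79.8°] dwell: s stays 25.0000
seg 3 [79.8°–178.7°] cycloidal, h=29: θ=133.8° here. β=54, B=98.9. 29·(0.5460 − sin(2π·0.5460)/(2π)) = 17.1498 → s = 42.1498

42.1498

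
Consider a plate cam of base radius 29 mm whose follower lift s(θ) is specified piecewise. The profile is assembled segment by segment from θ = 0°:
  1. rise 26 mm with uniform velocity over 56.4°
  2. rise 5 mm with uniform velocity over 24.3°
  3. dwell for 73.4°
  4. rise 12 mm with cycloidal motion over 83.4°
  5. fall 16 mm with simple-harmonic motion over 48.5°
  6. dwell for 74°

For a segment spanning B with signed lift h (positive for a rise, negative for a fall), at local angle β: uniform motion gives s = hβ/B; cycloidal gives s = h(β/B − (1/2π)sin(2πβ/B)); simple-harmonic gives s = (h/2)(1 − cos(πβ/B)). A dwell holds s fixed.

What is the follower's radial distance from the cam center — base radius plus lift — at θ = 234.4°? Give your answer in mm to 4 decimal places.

seg 1 [0°–56.4°] uniform, h=26: full span → s += 26 → s = 26.0000
seg 2 [56.4°–80.7°] uniform, h=5: full span → s += 5 → s = 31.0000
seg 3 [80.7°–154.1°] dwell: s stays 31.0000
seg 4 [154.1°–237.5°] cycloidal, h=12: θ=234.4° here. β=80.3, B=83.4. 12·(0.9628 − sin(2π·0.9628)/(2π)) = 11.9960 → s = 42.9960
radial distance = base radius + s = 29 + 42.9960 = 71.9960

71.9960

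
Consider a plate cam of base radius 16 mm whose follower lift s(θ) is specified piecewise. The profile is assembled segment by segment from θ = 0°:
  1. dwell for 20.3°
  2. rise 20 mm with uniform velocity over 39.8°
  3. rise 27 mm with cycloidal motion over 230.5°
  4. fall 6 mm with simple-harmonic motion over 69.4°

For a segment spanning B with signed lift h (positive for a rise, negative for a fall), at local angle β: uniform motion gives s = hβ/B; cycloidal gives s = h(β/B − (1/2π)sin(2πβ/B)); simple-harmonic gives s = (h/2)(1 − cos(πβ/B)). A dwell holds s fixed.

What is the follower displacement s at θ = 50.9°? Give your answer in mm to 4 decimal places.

seg 1 [0°–20.3°] dwell: s stays 0.0000
seg 2 [20.3°–60.1°] uniform, h=20: θ=50.9° here. β=30.6, B=39.8. 20·30.6/39.8 = 15.3769 → s = 15.3769

15.3769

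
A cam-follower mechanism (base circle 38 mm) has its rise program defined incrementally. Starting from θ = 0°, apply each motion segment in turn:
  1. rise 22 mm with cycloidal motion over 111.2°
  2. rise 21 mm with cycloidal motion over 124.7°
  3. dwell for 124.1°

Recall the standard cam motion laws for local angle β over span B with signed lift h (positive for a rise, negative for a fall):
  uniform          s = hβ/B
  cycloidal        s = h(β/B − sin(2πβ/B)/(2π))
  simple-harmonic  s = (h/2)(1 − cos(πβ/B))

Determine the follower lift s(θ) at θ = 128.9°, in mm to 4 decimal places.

seg 1 [0°–111.2°] cycloidal, h=22: full span → s += 22 → s = 22.0000
seg 2 [111.2°–235.9°] cycloidal, h=21: θ=128.9° here. β=17.7, B=124.7. 21·(0.1419 − sin(2π·0.1419)/(2π)) = 0.3797 → s = 22.3797

22.3797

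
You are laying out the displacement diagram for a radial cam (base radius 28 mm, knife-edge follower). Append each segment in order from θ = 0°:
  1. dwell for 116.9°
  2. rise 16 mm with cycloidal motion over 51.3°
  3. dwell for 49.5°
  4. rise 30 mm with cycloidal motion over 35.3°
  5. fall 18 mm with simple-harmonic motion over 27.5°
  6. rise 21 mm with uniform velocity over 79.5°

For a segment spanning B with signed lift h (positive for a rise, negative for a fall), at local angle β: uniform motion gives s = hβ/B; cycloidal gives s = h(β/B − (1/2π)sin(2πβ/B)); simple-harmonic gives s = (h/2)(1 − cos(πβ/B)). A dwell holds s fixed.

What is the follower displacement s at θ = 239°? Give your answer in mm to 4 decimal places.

seg 1 [0°–116.9°] dwell: s stays 0.0000
seg 2 [116.9°–168.2°] cycloidal, h=16: full span → s += 16 → s = 16.0000
seg 3 [168.2°–217.7°] dwell: s stays 16.0000
seg 4 [217.7°–253°] cycloidal, h=30: θ=239° here. β=21.3, B=35.3. 30·(0.6034 − sin(2π·0.6034)/(2π)) = 20.9903 → s = 36.9903

36.9903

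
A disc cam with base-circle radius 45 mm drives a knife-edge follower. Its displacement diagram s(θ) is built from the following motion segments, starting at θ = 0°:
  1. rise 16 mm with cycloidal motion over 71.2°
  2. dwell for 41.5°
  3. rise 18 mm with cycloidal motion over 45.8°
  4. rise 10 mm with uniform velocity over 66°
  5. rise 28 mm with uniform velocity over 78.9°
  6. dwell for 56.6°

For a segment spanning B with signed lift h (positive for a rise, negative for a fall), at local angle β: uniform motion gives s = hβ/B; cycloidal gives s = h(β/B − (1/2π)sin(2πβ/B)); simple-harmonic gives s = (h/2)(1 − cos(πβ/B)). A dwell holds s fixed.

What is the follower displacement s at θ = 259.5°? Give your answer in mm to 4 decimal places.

seg 1 [0°–71.2°] cycloidal, h=16: full span → s += 16 → s = 16.0000
seg 2 [71.2°–112.7°] dwell: s stays 16.0000
seg 3 [112.7°–158.5°] cycloidal, h=18: full span → s += 18 → s = 34.0000
seg 4 [158.5°–224.5°] uniform, h=10: full span → s += 10 → s = 44.0000
seg 5 [224.5°–303.4°] uniform, h=28: θ=259.5° here. β=35, B=78.9. 28·35/78.9 = 12.4208 → s = 56.4208

56.4208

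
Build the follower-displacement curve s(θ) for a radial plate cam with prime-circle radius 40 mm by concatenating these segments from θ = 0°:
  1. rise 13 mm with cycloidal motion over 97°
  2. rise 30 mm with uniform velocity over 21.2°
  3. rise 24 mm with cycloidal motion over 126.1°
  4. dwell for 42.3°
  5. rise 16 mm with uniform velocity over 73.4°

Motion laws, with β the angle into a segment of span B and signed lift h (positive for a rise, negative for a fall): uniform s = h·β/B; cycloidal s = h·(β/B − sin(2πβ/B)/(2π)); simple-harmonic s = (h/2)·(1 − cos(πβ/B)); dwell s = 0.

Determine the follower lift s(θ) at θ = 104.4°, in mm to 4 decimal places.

seg 1 [0°–97°] cycloidal, h=13: full span → s += 13 → s = 13.0000
seg 2 [97°–118.2°] uniform, h=30: θ=104.4° here. β=7.4, B=21.2. 30·7.4/21.2 = 10.4717 → s = 23.4717

23.4717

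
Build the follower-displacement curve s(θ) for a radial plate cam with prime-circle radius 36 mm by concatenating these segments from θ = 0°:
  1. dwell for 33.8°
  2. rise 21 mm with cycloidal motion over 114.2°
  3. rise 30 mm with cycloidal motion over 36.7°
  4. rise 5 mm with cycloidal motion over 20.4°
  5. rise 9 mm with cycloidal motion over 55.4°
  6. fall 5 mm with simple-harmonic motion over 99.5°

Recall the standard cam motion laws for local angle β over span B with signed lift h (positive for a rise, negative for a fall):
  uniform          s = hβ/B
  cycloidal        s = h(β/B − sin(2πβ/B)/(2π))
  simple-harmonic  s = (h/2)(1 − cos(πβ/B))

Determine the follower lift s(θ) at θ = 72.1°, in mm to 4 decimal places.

seg 1 [0°–33.8°] dwell: s stays 0.0000
seg 2 [33.8°–148°] cycloidal, h=21: θ=72.1° here. β=38.3, B=114.2. 21·(0.3354 − sin(2π·0.3354)/(2π)) = 4.1701 → s = 4.1701

4.1701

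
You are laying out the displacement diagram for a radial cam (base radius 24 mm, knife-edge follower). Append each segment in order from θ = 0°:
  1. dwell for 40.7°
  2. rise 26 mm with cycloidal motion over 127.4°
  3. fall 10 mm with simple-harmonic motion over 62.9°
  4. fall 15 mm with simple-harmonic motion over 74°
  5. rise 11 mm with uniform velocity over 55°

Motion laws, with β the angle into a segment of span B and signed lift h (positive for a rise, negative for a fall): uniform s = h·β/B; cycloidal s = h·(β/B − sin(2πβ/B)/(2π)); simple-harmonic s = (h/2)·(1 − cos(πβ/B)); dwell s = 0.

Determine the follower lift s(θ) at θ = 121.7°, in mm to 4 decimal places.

seg 1 [0°–40.7°] dwell: s stays 0.0000
seg 2 [40.7°–168.1°] cycloidal, h=26: θ=121.7° here. β=81, B=127.4. 26·(0.6358 − sin(2π·0.6358)/(2π)) = 19.6482 → s = 19.6482

19.6482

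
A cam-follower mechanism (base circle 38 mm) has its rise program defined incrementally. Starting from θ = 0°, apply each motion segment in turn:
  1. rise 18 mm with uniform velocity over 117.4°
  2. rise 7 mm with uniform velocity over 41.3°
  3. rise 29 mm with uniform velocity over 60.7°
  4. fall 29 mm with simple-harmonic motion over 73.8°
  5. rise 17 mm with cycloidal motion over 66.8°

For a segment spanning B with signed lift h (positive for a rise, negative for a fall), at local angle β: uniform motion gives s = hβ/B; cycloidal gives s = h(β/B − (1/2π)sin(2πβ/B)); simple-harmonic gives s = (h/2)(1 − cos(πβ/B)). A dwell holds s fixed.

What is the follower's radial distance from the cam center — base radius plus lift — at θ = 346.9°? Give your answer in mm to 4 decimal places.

seg 1 [0°–117.4°] uniform, h=18: full span → s += 18 → s = 18.0000
seg 2 [117.4°–158.7°] uniform, h=7: full span → s += 7 → s = 25.0000
seg 3 [158.7°–219.4°] uniform, h=29: full span → s += 29 → s = 54.0000
seg 4 [219.4°–293.2°] simple-harmonic, h=-29: full span → s += -29 → s = 25.0000
seg 5 [293.2°–360°] cycloidal, h=17: θ=346.9° here. β=53.7, B=66.8. 17·(0.8039 − sin(2π·0.8039)/(2π)) = 16.2182 → s = 41.2182
radial distance = base radius + s = 38 + 41.2182 = 79.2182

79.2182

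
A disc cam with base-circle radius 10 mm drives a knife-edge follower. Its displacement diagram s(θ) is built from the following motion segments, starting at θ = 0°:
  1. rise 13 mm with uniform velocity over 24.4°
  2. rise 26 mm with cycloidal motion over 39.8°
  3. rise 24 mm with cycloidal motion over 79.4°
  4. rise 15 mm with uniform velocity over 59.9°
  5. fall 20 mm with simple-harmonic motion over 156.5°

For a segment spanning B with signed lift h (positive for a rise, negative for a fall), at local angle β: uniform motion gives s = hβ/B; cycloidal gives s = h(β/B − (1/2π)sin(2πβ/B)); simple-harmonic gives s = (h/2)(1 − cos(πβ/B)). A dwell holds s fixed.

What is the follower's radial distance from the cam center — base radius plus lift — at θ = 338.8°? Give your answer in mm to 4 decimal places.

seg 1 [0°–24.4°] uniform, h=13: full span → s += 13 → s = 13.0000
seg 2 [24.4°–64.2°] cycloidal, h=26: full span → s += 26 → s = 39.0000
seg 3 [64.2°–143.6°] cycloidal, h=24: full span → s += 24 → s = 63.0000
seg 4 [143.6°–203.5°] uniform, h=15: full span → s += 15 → s = 78.0000
seg 5 [203.5°–360°] simple-harmonic, h=-20: θ=338.8° here. β=135.3, B=156.5. -20/2·(1 − cos(π·0.8645)) = -19.1080 → s = 58.8920
radial distance = base radius + s = 10 + 58.8920 = 68.8920

68.8920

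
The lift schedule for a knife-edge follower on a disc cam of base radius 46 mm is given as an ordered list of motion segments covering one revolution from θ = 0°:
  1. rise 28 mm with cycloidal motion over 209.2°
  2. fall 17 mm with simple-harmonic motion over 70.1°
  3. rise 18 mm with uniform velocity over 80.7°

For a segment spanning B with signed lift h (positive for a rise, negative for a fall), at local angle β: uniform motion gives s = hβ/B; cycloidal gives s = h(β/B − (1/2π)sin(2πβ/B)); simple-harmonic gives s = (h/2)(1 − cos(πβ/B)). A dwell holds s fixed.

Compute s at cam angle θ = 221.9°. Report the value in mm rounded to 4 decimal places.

seg 1 [0°–209.2°] cycloidal, h=28: full span → s += 28 → s = 28.0000
seg 2 [209.2°–279.3°] simple-harmonic, h=-17: θ=221.9° here. β=12.7, B=70.1. -17/2·(1 − cos(π·0.1812)) = -1.3400 → s = 26.6600

26.6600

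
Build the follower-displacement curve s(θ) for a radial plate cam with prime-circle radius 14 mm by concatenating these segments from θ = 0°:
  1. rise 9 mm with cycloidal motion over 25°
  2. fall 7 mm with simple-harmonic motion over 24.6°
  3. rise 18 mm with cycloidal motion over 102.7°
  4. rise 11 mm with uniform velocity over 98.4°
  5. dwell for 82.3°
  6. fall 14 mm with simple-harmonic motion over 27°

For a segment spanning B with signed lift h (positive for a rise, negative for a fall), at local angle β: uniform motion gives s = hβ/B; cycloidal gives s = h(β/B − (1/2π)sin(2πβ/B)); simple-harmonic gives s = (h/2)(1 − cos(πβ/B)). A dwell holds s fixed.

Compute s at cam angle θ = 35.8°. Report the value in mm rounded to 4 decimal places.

seg 1 [0°–25°] cycloidal, h=9: full span → s += 9 → s = 9.0000
seg 2 [25°–49.6°] simple-harmonic, h=-7: θ=35.8° here. β=10.8, B=24.6. -7/2·(1 − cos(π·0.4390)) = -2.8336 → s = 6.1664

6.1664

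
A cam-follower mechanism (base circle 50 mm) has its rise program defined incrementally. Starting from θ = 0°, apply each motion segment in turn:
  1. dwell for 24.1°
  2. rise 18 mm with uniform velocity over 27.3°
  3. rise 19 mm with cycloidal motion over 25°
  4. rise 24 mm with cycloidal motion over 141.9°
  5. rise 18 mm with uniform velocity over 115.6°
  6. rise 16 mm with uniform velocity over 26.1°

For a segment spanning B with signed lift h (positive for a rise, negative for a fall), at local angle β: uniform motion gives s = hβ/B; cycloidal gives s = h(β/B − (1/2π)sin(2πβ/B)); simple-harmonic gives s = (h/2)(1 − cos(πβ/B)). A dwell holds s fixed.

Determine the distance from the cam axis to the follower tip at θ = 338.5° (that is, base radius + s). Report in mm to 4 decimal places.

seg 1 [0°–24.1°] dwell: s stays 0.0000
seg 2 [24.1°–51.4°] uniform, h=18: full span → s += 18 → s = 18.0000
seg 3 [51.4°–76.4°] cycloidal, h=19: full span → s += 19 → s = 37.0000
seg 4 [76.4°–218.3°] cycloidal, h=24: full span → s += 24 → s = 61.0000
seg 5 [218.3°–333.9°] uniform, h=18: full span → s += 18 → s = 79.0000
seg 6 [333.9°–360°] uniform, h=16: θ=338.5° here. β=4.6, B=26.1. 16·4.6/26.1 = 2.8199 → s = 81.8199
radial distance = base radius + s = 50 + 81.8199 = 131.8199

131.8199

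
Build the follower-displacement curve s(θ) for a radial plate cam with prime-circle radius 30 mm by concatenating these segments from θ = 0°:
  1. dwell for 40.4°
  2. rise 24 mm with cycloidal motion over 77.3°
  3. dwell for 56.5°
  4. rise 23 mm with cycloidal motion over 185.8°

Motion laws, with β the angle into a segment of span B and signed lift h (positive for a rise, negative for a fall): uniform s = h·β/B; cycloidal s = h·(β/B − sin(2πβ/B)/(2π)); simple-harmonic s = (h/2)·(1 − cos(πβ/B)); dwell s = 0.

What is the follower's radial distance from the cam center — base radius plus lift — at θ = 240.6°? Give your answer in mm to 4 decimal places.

seg 1 [0°–40.4°] dwell: s stays 0.0000
seg 2 [40.4°–117.7°] cycloidal, h=24: full span → s += 24 → s = 24.0000
seg 3 [117.7°–174.2°] dwell: s stays 24.0000
seg 4 [174.2°–360°] cycloidal, h=23: θ=240.6° here. β=66.4, B=185.8. 23·(0.3574 − sin(2π·0.3574)/(2π)) = 5.3610 → s = 29.3610
radial distance = base radius + s = 30 + 29.3610 = 59.3610

59.3610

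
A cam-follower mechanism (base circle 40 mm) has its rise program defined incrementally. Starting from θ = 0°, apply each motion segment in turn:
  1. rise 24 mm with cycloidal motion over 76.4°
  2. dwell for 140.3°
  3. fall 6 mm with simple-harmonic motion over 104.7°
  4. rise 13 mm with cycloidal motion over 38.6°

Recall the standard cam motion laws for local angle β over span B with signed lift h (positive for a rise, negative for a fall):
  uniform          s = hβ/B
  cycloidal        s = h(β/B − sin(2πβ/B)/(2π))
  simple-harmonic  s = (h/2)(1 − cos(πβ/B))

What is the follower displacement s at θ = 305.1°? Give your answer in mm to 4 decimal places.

seg 1 [0°–76.4°] cycloidal, h=24: full span → s += 24 → s = 24.0000
seg 2 [76.4°–216.7°] dwell: s stays 24.0000
seg 3 [216.7°–321.4°] simple-harmonic, h=-6: θ=305.1° here. β=88.4, B=104.7. -6/2·(1 − cos(π·0.8443)) = -5.6483 → s = 18.3517

18.3517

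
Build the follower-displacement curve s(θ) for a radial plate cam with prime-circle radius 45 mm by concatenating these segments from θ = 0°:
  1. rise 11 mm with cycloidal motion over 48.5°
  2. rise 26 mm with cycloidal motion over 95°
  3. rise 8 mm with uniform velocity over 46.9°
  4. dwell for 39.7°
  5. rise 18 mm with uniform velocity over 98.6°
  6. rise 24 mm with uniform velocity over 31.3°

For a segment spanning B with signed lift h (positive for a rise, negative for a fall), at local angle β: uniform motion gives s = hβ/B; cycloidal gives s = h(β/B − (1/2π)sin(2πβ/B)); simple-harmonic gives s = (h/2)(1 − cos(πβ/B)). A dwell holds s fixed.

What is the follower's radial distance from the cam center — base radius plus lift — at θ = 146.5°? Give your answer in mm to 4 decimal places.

seg 1 [0°–48.5°] cycloidal, h=11: full span → s += 11 → s = 11.0000
seg 2 [48.5°–143.5°] cycloidal, h=26: full span → s += 26 → s = 37.0000
seg 3 [143.5°–190.4°] uniform, h=8: θ=146.5° here. β=3, B=46.9. 8·3/46.9 = 0.5117 → s = 37.5117
radial distance = base radius + s = 45 + 37.5117 = 82.5117

82.5117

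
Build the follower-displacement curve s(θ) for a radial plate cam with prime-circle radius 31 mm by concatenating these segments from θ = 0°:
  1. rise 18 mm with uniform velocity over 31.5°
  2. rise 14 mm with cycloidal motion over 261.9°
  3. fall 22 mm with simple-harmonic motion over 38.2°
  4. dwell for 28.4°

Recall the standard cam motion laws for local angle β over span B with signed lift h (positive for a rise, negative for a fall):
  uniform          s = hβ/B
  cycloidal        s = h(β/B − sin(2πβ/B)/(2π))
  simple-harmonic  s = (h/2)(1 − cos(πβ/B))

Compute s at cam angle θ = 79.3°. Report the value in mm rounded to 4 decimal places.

seg 1 [0°–31.5°] uniform, h=18: full span → s += 18 → s = 18.0000
seg 2 [31.5°–293.4°] cycloidal, h=14: θ=79.3° here. β=47.8, B=261.9. 14·(0.1825 − sin(2π·0.1825)/(2π)) = 0.5243 → s = 18.5243

18.5243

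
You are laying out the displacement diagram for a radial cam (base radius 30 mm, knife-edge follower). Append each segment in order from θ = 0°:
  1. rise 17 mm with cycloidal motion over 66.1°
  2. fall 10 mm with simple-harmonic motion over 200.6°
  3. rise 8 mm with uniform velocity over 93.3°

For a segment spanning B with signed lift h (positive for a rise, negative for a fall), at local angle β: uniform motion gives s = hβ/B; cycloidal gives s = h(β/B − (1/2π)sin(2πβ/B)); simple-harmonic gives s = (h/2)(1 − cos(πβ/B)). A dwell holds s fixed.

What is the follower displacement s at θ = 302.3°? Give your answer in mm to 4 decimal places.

seg 1 [0°–66.1°] cycloidal, h=17: full span → s += 17 → s = 17.0000
seg 2 [66.1°–266.7°] simple-harmonic, h=-10: full span → s += -10 → s = 7.0000
seg 3 [266.7°–360°] uniform, h=8: θ=302.3° here. β=35.6, B=93.3. 8·35.6/93.3 = 3.0525 → s = 10.0525

10.0525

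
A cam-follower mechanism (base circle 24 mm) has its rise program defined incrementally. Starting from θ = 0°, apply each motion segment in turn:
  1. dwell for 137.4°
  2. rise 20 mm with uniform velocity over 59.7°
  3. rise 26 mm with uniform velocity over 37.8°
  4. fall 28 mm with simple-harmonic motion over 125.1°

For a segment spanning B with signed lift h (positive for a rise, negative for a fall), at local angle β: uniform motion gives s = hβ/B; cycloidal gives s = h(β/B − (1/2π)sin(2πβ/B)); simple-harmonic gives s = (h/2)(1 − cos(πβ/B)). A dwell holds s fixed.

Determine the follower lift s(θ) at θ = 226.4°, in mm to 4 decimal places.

seg 1 [0°–137.4°] dwell: s stays 0.0000
seg 2 [137.4°–197.1°] uniform, h=20: full span → s += 20 → s = 20.0000
seg 3 [197.1°–234.9°] uniform, h=26: θ=226.4° here. β=29.3, B=37.8. 26·29.3/37.8 = 20.1534 → s = 40.1534

40.1534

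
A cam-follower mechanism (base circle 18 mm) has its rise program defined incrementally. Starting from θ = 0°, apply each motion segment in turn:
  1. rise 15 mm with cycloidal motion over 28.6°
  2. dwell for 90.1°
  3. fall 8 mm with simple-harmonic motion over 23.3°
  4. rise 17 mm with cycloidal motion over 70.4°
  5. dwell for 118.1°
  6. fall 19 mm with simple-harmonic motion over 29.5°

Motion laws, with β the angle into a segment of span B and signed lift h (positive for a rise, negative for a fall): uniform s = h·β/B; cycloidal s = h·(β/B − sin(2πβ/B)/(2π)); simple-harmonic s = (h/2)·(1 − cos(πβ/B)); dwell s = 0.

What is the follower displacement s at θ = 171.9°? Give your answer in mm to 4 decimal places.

seg 1 [0°–28.6°] cycloidal, h=15: full span → s += 15 → s = 15.0000
seg 2 [28.6°–118.7°] dwell: s stays 15.0000
seg 3 [118.7°–142°] simple-harmonic, h=-8: full span → s += -8 → s = 7.0000
seg 4 [142°–212.4°] cycloidal, h=17: θ=171.9° here. β=29.9, B=70.4. 17·(0.4247 − sin(2π·0.4247)/(2π)) = 5.9875 → s = 12.9875

12.9875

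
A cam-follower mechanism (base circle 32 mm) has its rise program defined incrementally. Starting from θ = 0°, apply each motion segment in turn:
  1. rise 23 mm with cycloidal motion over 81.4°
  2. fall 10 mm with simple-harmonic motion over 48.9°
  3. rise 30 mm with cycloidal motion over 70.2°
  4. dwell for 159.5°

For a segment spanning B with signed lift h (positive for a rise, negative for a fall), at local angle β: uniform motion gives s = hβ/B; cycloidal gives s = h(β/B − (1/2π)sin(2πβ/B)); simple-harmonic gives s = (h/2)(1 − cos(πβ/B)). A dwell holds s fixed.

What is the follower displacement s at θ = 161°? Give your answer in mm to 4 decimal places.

seg 1 [0°–81.4°] cycloidal, h=23: full span → s += 23 → s = 23.0000
seg 2 [81.4°–130.3°] simple-harmonic, h=-10: full span → s += -10 → s = 13.0000
seg 3 [130.3°–200.5°] cycloidal, h=30: θ=161° here. β=30.7, B=70.2. 30·(0.4373 − sin(2π·0.4373)/(2π)) = 11.2875 → s = 24.2875

24.2875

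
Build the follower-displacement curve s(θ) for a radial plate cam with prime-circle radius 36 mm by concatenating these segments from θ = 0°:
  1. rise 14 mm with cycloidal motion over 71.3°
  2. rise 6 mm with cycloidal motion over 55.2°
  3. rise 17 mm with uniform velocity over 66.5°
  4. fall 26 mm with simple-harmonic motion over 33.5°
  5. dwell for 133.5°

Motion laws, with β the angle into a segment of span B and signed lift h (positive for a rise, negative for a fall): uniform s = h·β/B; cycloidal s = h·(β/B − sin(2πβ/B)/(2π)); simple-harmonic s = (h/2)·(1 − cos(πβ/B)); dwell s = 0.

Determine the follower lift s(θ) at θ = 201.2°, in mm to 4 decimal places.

seg 1 [0°–71.3°] cycloidal, h=14: full span → s += 14 → s = 14.0000
seg 2 [71.3°–126.5°] cycloidal, h=6: full span → s += 6 → s = 20.0000
seg 3 [126.5°–193°] uniform, h=17: full span → s += 17 → s = 37.0000
seg 4 [193°–226.5°] simple-harmonic, h=-26: θ=201.2° here. β=8.2, B=33.5. -26/2·(1 − cos(π·0.2448)) = -3.6580 → s = 33.3420

33.3420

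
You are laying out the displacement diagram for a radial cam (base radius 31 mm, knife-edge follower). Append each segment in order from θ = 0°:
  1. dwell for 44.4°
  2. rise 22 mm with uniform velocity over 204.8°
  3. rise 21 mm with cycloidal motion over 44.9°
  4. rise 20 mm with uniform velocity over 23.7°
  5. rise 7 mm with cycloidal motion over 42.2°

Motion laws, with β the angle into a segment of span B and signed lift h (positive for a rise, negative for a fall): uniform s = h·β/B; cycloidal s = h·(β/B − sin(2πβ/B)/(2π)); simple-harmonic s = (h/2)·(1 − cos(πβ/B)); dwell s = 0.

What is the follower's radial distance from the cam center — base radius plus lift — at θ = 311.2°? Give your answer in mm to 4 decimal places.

seg 1 [0°–44.4°] dwell: s stays 0.0000
seg 2 [44.4°–249.2°] uniform, h=22: full span → s += 22 → s = 22.0000
seg 3 [249.2°–294.1°] cycloidal, h=21: full span → s += 21 → s = 43.0000
seg 4 [294.1°–317.8°] uniform, h=20: θ=311.2° here. β=17.1, B=23.7. 20·17.1/23.7 = 14.4304 → s = 57.4304
radial distance = base radius + s = 31 + 57.4304 = 88.4304

88.4304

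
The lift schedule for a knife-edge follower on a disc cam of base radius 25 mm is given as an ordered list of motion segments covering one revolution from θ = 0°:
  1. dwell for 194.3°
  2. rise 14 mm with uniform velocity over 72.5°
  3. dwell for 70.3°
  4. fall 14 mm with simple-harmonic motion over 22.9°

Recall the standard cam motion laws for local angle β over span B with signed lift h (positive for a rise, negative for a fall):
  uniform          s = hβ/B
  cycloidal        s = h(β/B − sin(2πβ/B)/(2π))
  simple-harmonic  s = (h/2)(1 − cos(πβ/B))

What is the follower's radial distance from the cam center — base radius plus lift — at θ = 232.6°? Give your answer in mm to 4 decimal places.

seg 1 [0°–194.3°] dwell: s stays 0.0000
seg 2 [194.3°–266.8°] uniform, h=14: θ=232.6° here. β=38.3, B=72.5. 14·38.3/72.5 = 7.3959 → s = 7.3959
radial distance = base radius + s = 25 + 7.3959 = 32.3959

32.3959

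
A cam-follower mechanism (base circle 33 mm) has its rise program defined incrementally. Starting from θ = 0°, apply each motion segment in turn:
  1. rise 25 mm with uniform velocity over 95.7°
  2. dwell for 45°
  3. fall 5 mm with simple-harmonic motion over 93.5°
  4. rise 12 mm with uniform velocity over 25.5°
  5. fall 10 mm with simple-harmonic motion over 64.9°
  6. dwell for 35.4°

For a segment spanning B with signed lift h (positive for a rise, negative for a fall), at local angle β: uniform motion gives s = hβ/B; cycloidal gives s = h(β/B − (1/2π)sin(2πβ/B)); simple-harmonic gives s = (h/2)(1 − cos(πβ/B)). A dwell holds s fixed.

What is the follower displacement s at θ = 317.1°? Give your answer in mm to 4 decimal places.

seg 1 [0°–95.7°] uniform, h=25: full span → s += 25 → s = 25.0000
seg 2 [95.7°–140.7°] dwell: s stays 25.0000
seg 3 [140.7°–234.2°] simple-harmonic, h=-5: full span → s += -5 → s = 20.0000
seg 4 [234.2°–259.7°] uniform, h=12: full span → s += 12 → s = 32.0000
seg 5 [259.7°–324.6°] simple-harmonic, h=-10: θ=317.1° here. β=57.4, B=64.9. -10/2·(1 − cos(π·0.8844)) = -9.6741 → s = 22.3259

22.3259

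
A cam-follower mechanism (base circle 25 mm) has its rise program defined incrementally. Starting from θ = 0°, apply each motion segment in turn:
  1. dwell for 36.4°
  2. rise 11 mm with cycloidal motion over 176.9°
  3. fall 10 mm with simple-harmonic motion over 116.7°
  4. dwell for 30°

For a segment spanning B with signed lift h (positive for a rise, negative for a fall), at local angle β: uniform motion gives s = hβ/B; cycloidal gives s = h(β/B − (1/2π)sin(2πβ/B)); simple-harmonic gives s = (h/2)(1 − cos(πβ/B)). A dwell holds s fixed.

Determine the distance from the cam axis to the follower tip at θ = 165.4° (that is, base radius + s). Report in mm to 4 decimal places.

seg 1 [0°–36.4°] dwell: s stays 0.0000
seg 2 [36.4°–213.3°] cycloidal, h=11: θ=165.4° here. β=129, B=176.9. 11·(0.7292 − sin(2π·0.7292)/(2π)) = 9.7573 → s = 9.7573
radial distance = base radius + s = 25 + 9.7573 = 34.7573

34.7573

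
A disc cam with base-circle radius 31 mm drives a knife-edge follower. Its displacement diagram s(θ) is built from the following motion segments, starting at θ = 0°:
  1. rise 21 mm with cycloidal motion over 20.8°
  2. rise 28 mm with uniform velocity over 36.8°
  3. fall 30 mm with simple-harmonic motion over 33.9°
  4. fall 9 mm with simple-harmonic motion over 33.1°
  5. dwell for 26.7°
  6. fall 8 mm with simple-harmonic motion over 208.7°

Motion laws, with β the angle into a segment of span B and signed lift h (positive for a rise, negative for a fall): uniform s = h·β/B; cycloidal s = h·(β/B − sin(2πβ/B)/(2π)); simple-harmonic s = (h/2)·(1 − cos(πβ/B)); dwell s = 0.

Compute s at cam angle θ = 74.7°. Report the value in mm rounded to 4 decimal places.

seg 1 [0°–20.8°] cycloidal, h=21: full span → s += 21 → s = 21.0000
seg 2 [20.8°–57.6°] uniform, h=28: full span → s += 28 → s = 49.0000
seg 3 [57.6°–91.5°] simple-harmonic, h=-30: θ=74.7° here. β=17.1, B=33.9. -30/2·(1 − cos(π·0.5044)) = -15.2085 → s = 33.7915

33.7915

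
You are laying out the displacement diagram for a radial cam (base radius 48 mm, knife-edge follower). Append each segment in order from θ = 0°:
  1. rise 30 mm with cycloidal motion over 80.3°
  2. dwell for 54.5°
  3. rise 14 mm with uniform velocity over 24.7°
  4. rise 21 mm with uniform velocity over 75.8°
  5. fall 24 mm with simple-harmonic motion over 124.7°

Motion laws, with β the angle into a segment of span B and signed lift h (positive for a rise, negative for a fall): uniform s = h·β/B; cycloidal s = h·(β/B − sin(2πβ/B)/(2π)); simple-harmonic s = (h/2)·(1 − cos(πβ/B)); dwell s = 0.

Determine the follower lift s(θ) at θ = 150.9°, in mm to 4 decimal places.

seg 1 [0°–80.3°] cycloidal, h=30: full span → s += 30 → s = 30.0000
seg 2 [80.3°–134.8°] dwell: s stays 30.0000
seg 3 [134.8°–159.5°] uniform, h=14: θ=150.9° here. β=16.1, B=24.7. 14·16.1/24.7 = 9.1255 → s = 39.1255

39.1255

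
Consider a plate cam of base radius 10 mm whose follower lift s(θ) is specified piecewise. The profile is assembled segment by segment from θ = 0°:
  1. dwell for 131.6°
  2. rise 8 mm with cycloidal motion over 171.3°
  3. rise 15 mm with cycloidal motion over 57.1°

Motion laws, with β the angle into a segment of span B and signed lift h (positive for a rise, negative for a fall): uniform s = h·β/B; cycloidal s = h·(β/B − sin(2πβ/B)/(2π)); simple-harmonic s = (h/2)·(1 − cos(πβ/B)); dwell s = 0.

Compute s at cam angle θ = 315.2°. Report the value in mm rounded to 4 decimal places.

seg 1 [0°–131.6°] dwell: s stays 0.0000
seg 2 [131.6°–302.9°] cycloidal, h=8: full span → s += 8 → s = 8.0000
seg 3 [302.9°–360°] cycloidal, h=15: θ=315.2° here. β=12.3, B=57.1. 15·(0.2154 − sin(2π·0.2154)/(2π)) = 0.9000 → s = 8.9000

8.9000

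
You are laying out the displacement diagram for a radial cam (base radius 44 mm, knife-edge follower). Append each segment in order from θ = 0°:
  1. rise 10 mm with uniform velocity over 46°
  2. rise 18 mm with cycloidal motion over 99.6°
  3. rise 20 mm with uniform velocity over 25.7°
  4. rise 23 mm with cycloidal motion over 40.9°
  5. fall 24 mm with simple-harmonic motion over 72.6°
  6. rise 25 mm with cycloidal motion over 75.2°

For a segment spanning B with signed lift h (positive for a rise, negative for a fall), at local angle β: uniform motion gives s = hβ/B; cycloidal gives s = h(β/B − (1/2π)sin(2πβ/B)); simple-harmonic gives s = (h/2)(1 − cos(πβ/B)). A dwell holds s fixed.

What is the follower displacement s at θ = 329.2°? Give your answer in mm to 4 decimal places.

seg 1 [0°–46°] uniform, h=10: full span → s += 10 → s = 10.0000
seg 2 [46°–145.6°] cycloidal, h=18: full span → s += 18 → s = 28.0000
seg 3 [145.6°–171.3°] uniform, h=20: full span → s += 20 → s = 48.0000
seg 4 [171.3°–212.2°] cycloidal, h=23: full span → s += 23 → s = 71.0000
seg 5 [212.2°–284.8°] simple-harmonic, h=-24: full span → s += -24 → s = 47.0000
seg 6 [284.8°–360°] cycloidal, h=25: θ=329.2° here. β=44.4, B=75.2. 25·(0.5904 − sin(2π·0.5904)/(2π)) = 16.9016 → s = 63.9016

63.9016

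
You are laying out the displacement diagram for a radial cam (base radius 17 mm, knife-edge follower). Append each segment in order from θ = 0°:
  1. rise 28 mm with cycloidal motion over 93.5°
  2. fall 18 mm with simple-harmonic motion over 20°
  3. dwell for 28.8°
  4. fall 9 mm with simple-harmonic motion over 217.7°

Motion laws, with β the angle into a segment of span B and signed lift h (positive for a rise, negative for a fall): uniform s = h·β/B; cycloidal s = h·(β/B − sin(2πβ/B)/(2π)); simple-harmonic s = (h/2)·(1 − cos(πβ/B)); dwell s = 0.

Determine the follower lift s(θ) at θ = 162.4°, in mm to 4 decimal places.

seg 1 [0°–93.5°] cycloidal, h=28: full span → s += 28 → s = 28.0000
seg 2 [93.5°–113.5°] simple-harmonic, h=-18: full span → s += -18 → s = 10.0000
seg 3 [113.5°–142.3°] dwell: s stays 10.0000
seg 4 [142.3°–360°] simple-harmonic, h=-9: θ=162.4° here. β=20.1, B=217.7. -9/2·(1 − cos(π·0.0923)) = -0.1880 → s = 9.8120

9.8120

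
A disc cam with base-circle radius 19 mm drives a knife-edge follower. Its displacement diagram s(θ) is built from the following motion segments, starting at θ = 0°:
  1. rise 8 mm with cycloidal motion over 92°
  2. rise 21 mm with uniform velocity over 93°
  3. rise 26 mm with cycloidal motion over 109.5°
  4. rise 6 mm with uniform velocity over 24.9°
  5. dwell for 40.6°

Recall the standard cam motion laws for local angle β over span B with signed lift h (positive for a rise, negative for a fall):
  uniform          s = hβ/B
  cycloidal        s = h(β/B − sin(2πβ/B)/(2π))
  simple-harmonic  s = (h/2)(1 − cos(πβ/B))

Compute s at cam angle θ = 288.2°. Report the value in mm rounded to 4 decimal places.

seg 1 [0°–92°] cycloidal, h=8: full span → s += 8 → s = 8.0000
seg 2 [92°–185°] uniform, h=21: full span → s += 21 → s = 29.0000
seg 3 [185°–294.5°] cycloidal, h=26: θ=288.2° here. β=103.2, B=109.5. 26·(0.9425 − sin(2π·0.9425)/(2π)) = 25.9676 → s = 54.9676

54.9676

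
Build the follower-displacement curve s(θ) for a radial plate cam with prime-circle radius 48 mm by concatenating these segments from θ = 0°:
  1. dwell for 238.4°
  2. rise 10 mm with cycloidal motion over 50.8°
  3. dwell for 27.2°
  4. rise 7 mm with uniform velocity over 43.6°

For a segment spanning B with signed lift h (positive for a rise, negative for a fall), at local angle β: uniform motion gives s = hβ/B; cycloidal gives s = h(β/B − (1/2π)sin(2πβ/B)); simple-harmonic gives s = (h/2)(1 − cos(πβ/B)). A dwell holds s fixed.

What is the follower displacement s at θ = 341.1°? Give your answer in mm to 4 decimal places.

seg 1 [0°–238.4°] dwell: s stays 0.0000
seg 2 [238.4°–289.2°] cycloidal, h=10: full span → s += 10 → s = 10.0000
seg 3 [289.2°–316.4°] dwell: s stays 10.0000
seg 4 [316.4°–360°] uniform, h=7: θ=341.1° here. β=24.7, B=43.6. 7·24.7/43.6 = 3.9656 → s = 13.9656

13.9656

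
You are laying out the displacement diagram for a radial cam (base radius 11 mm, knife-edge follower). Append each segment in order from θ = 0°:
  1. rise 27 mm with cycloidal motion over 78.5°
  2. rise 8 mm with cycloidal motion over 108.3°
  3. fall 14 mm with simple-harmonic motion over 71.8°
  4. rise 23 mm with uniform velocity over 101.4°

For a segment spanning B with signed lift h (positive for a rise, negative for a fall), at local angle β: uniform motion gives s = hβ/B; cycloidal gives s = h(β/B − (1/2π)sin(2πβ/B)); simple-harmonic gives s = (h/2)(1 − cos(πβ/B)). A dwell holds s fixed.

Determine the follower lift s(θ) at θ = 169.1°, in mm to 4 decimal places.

seg 1 [0°–78.5°] cycloidal, h=27: full span → s += 27 → s = 27.0000
seg 2 [78.5°–186.8°] cycloidal, h=8: θ=169.1° here. β=90.6, B=108.3. 8·(0.8366 − sin(2π·0.8366)/(2π)) = 7.7820 → s = 34.7820

34.7820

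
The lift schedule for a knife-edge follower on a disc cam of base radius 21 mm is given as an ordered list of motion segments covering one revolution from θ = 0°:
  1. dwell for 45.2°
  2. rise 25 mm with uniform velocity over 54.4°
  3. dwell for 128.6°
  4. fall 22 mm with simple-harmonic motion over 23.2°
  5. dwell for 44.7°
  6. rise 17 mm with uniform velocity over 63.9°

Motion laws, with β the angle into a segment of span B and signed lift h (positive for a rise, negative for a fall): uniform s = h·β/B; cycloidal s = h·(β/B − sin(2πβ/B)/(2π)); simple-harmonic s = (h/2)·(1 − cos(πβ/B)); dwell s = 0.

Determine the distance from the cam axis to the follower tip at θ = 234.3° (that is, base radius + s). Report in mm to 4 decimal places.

seg 1 [0°–45.2°] dwell: s stays 0.0000
seg 2 [45.2°–99.6°] uniform, h=25: full span → s += 25 → s = 25.0000
seg 3 [99.6°–228.2°] dwell: s stays 25.0000
seg 4 [228.2°–251.4°] simple-harmonic, h=-22: θ=234.3° here. β=6.1, B=23.2. -22/2·(1 − cos(π·0.2629)) = -3.5441 → s = 21.4559
radial distance = base radius + s = 21 + 21.4559 = 42.4559

42.4559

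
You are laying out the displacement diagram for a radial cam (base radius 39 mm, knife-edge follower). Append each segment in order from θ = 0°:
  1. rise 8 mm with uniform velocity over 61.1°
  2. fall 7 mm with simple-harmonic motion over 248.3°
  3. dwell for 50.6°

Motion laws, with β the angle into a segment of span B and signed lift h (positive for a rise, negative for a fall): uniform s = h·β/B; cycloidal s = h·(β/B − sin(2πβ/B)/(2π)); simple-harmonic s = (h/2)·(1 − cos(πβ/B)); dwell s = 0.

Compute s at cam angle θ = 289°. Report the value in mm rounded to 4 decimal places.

seg 1 [0°–61.1°] uniform, h=8: full span → s += 8 → s = 8.0000
seg 2 [61.1°–309.4°] simple-harmonic, h=-7: θ=289° here. β=227.9, B=248.3. -7/2·(1 − cos(π·0.9178)) = -6.8841 → s = 1.1159

1.1159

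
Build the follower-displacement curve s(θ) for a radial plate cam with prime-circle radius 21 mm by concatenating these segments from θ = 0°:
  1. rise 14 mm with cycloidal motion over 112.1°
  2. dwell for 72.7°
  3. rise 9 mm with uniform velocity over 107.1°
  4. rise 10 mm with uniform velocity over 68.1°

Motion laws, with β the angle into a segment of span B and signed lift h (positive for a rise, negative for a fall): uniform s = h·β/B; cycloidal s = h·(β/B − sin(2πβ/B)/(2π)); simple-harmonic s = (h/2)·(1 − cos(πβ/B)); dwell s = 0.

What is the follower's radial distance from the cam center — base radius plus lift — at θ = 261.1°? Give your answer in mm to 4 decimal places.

seg 1 [0°–112.1°] cycloidal, h=14: full span → s += 14 → s = 14.0000
seg 2 [112.1°–184.8°] dwell: s stays 14.0000
seg 3 [184.8°–291.9°] uniform, h=9: θ=261.1° here. β=76.3, B=107.1. 9·76.3/107.1 = 6.4118 → s = 20.4118
radial distance = base radius + s = 21 + 20.4118 = 41.4118

41.4118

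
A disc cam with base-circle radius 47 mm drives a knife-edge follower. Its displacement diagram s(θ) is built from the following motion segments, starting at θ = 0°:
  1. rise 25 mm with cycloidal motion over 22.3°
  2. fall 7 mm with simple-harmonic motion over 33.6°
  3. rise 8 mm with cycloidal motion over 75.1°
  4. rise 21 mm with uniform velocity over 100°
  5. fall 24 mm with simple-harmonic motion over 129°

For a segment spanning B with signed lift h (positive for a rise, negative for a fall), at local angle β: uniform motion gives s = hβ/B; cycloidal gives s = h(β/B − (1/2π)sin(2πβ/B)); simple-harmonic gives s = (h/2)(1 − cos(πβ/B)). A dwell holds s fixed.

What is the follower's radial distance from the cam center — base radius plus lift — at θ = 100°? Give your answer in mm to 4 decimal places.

seg 1 [0°–22.3°] cycloidal, h=25: full span → s += 25 → s = 25.0000
seg 2 [22.3°–55.9°] simple-harmonic, h=-7: full span → s += -7 → s = 18.0000
seg 3 [55.9°–131°] cycloidal, h=8: θ=100° here. β=44.1, B=75.1. 8·(0.5872 − sin(2π·0.5872)/(2π)) = 5.3611 → s = 23.3611
radial distance = base radius + s = 47 + 23.3611 = 70.3611

70.3611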